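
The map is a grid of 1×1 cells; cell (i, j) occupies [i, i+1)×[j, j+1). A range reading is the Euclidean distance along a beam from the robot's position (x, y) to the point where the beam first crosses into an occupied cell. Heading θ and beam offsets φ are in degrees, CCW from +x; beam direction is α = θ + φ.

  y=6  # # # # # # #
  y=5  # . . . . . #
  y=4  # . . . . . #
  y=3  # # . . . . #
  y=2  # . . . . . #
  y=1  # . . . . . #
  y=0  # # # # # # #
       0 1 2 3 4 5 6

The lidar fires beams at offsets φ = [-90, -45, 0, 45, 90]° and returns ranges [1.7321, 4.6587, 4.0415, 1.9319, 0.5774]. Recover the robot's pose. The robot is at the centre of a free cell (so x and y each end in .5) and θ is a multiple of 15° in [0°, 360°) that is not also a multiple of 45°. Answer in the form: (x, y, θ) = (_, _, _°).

(x, y, θ) = (2.5, 5.5, 330°)

Enumerate (i+0.5, j+0.5, θ) over the 24 free cells and 16 admissible headings. For each, cast all 5 beams and compare to the given ranges.
  (5.5, 1.5, 120°): beam 1 = 0.5774 ≠ 1.7321 ✗
  (5.5, 2.5, 120°): beam 1 = 0.5774 ≠ 1.7321 ✗
  (5.5, 4.5, 75°): beam 1 = 0.5176 ≠ 1.7321 ✗
  …
  (2.5, 5.5, 330°): r_1=1.7321, r_2=4.6587, r_3=4.0415, r_4=1.9319, r_5=0.5774 — all match ✓
Only this pose fits every beam.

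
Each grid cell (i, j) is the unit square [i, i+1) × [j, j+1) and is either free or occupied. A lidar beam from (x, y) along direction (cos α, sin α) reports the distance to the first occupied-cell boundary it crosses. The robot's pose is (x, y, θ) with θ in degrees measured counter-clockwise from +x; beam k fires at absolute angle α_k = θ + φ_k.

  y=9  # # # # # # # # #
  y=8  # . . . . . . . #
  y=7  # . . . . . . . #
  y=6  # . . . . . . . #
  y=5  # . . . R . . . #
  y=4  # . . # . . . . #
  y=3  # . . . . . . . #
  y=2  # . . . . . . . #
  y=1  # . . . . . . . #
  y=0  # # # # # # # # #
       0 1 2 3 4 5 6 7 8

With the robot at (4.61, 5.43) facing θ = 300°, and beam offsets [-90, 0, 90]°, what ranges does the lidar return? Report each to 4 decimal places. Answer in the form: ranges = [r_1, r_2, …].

ranges = [0.8600, 5.1153, 3.9144]

beam 1: φ=-90°, α=210°
  cosα=-0.8660 sinα=-0.5000 | (4,5) | tMaxX 0.7044 tMaxY 0.8600 | tΔX 1.1547 tΔY 2.0000
    t=0.7044 [x] (3,5)
    t=0.8600 [y] (3,4) — stop
  → r_1 = 0.8600
beam 2: φ=0°, α=300°
  cosα=0.5000 sinα=-0.8660 | (4,5) | tMaxX 0.7800 tMaxY 0.4965 | tΔX 2.0000 tΔY 1.1547
    t=0.4965 [y] (4,4)
    t=0.7800 [x] (5,4)
    t=1.6512 [y] (5,3)
    t=2.7800 [x] (6,3)
    t=2.8059 [y] (6,2)
    t=3.9606 [y] (6,1)
    t=4.7800 [x] (7,1)
    t=5.1153 [y] (7,0) — stop
  → r_2 = 5.1153
beam 3: φ=90°, α=30°
  cosα=0.8660 sinα=0.5000 | (4,5) | tMaxX 0.4503 tMaxY 1.1400 | tΔX 1.1547 tΔY 2.0000
    t=0.4503 [x] (5,5)
    t=1.1400 [y] (5,6)
    t=1.6050 [x] (6,6)
    t=2.7597 [x] (7,6)
    t=3.1400 [y] (7,7)
    t=3.9144 [x] (8,7) — stop
  → r_3 = 3.9144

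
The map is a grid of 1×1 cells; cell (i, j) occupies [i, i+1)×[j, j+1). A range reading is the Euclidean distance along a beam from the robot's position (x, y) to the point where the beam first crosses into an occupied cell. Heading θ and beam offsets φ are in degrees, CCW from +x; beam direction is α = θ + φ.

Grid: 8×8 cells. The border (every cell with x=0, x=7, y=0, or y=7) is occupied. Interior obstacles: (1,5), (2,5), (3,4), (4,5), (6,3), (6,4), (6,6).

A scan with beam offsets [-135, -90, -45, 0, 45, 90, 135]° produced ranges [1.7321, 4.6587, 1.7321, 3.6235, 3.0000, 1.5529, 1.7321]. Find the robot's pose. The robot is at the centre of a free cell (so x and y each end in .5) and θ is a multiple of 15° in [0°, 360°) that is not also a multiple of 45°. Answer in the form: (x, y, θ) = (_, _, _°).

The pose lattice has 29·16 = 464 candidates. Test each by forward raycasting.
  (1.5, 3.5, 345°): beam 1 = 0.5774 ≠ 1.7321 ✗
  (2.5, 2.5, 300°): beam 1 = 1.5529 ≠ 1.7321 ✗
  (2.5, 2.5, 285°): beam 2 = 1.5529 ≠ 4.6587 ✗
  (3.5, 5.5, 165°): beam 1 = 0.5774 ≠ 1.7321 ✗
  …
  (4.5, 2.5, 165°): r_1=1.7321, r_2=4.6587, r_3=1.7321, r_4=3.6235, r_5=3.0000, r_6=1.5529, r_7=1.7321 — all match ✓
No second candidate reproduces the full scan.

(x, y, θ) = (4.5, 2.5, 165°)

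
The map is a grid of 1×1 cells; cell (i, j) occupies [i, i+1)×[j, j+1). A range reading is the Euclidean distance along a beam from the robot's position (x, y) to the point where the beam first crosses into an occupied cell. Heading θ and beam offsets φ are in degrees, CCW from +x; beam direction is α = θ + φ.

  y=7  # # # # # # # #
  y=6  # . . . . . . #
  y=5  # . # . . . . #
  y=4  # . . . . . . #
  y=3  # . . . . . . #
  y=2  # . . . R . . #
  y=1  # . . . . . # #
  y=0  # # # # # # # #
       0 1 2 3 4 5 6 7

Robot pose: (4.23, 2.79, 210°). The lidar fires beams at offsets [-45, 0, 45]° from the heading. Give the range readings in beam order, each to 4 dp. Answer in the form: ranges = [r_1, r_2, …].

beam 1: φ=-45°, α=165°
  direction (-0.9659, 0.2588); cell (4,2); t to first gridline: x 0.2381, y 0.8114 (then +1.0353 / +3.8637)
    (3,2) via x @ 0.2381
    (3,3) via y @ 0.8114
    (2,3) via x @ 1.2734
    (1,3) via x @ 2.3087
    (0,3) via x @ 3.3439  # hit
  → r_1 = 3.3439
beam 2: φ=0°, α=210°
  direction (-0.8660, -0.5000); cell (4,2); t to first gridline: x 0.2656, y 1.5800 (then +1.1547 / +2.0000)
    (3,2) via x @ 0.2656
    (2,2) via x @ 1.4203
    (2,1) via y @ 1.5800
    (1,1) via x @ 2.5750
    (1,0) via y @ 3.5800  # hit
  → r_2 = 3.5800
beam 3: φ=45°, α=255°
  direction (-0.2588, -0.9659); cell (4,2); t to first gridline: x 0.8887, y 0.8179 (then +3.8637 / +1.0353)
    (4,1) via y @ 0.8179
    (3,1) via x @ 0.8887
    (3,0) via y @ 1.8531  # hit
  → r_3 = 1.8531

ranges = [3.3439, 3.5800, 1.8531]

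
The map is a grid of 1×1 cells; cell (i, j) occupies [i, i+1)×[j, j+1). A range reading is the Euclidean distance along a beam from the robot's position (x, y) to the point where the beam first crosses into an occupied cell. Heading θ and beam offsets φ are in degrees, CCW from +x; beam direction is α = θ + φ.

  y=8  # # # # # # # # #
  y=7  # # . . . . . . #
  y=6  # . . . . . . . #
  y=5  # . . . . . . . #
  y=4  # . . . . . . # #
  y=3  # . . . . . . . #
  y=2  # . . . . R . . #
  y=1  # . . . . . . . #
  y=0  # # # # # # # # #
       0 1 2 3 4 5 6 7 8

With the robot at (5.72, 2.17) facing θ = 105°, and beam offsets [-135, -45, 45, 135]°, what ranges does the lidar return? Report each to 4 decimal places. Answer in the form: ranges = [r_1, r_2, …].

ranges = [2.3400, 2.5600, 5.4502, 1.3510]

beam 1: φ=-135°, α=330°
  dir = (cos 330°, sin 330°) = (0.8660, -0.5000); from cell (5,2)
  next x-line at t=0.3233, next y-line at t=0.3400; Δt_x=1.1547, Δt_y=2.0000
    x: enter (6,2) at t=0.3233
    y: enter (6,1) at t=0.3400
    x: enter (7,1) at t=1.4780
    y: enter (7,0) at t=2.3400 ← occupied
  → r_1 = 2.3400
beam 2: φ=-45°, α=60°
  dir = (cos 60°, sin 60°) = (0.5000, 0.8660); from cell (5,2)
  next x-line at t=0.5600, next y-line at t=0.9584; Δt_x=2.0000, Δt_y=1.1547
    x: enter (6,2) at t=0.5600
    y: enter (6,3) at t=0.9584
    y: enter (6,4) at t=2.1131
    x: enter (7,4) at t=2.5600 ← occupied
  → r_2 = 2.5600
beam 3: φ=45°, α=150°
  dir = (cos 150°, sin 150°) = (-0.8660, 0.5000); from cell (5,2)
  next x-line at t=0.8314, next y-line at t=1.6600; Δt_x=1.1547, Δt_y=2.0000
    x: enter (4,2) at t=0.8314
    y: enter (4,3) at t=1.6600
    x: enter (3,3) at t=1.9861
    x: enter (2,3) at t=3.1408
    y: enter (2,4) at t=3.6600
    x: enter (1,4) at t=4.2955
    x: enter (0,4) at t=5.4502 ← occupied
  → r_3 = 5.4502
beam 4: φ=135°, α=240°
  dir = (cos 240°, sin 240°) = (-0.5000, -0.8660); from cell (5,2)
  next x-line at t=1.4400, next y-line at t=0.1963; Δt_x=2.0000, Δt_y=1.1547
    y: enter (5,1) at t=0.1963
    y: enter (5,0) at t=1.3510 ← occupied
  → r_4 = 1.3510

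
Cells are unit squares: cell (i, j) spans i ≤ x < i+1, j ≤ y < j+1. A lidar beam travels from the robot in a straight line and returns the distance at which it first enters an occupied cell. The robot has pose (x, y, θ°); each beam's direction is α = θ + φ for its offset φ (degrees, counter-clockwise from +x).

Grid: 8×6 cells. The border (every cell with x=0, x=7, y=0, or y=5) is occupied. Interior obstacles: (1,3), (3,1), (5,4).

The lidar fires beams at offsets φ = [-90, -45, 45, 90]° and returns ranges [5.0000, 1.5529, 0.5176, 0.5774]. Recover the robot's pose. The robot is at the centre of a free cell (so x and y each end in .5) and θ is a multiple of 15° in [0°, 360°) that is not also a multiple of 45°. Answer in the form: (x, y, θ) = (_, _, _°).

(x, y, θ) = (1.5, 1.5, 120°)

Enumerate (i+0.5, j+0.5, θ) over the 21 free cells and 16 admissible headings. For each, cast all 4 beams and compare to the given ranges.
  (2.5, 4.5, 75°): beam 1 = 4.6587 ≠ 5.0000 ✗
  (6.5, 1.5, 210°): beam 1 = 2.8868 ≠ 5.0000 ✗
  (4.5, 4.5, 240°): beam 1 = 1.0000 ≠ 5.0000 ✗
  (6.5, 1.5, 330°): beam 1 = 0.5774 ≠ 5.0000 ✗
  …
  (1.5, 1.5, 120°): r_1=5.0000, r_2=1.5529, r_3=0.5176, r_4=0.5774 — all match ✓
Only this pose fits every beam.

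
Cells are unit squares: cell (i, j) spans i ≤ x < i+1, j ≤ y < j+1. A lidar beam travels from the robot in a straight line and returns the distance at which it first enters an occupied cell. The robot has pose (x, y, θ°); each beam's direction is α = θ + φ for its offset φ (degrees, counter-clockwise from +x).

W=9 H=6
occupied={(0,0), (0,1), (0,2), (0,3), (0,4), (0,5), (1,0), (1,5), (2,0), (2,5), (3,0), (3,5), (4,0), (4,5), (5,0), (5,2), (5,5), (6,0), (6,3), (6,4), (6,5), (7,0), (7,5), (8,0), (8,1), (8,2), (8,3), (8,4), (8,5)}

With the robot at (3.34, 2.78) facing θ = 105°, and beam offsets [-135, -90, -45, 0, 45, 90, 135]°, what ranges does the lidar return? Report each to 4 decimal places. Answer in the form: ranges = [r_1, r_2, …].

beam 1: φ=-135°, α=330°
  d=(0.8660,-0.5000)  start (3,2)  tX=0.7621 tY=1.5600  stride 1/|dx|=1.1547 1/|dy|=2.0000
    cross x-line → (4,2), t=0.7621
    cross y-line → (4,1), t=1.5600
    cross x-line → (5,1), t=1.9168
    cross x-line → (6,1), t=3.0715
    cross y-line → (6,0), t=3.5600 (wall)
  → r_1 = 3.5600
beam 2: φ=-90°, α=15°
  d=(0.9659,0.2588)  start (3,2)  tX=0.6833 tY=0.8500  stride 1/|dx|=1.0353 1/|dy|=3.8637
    cross x-line → (4,2), t=0.6833
    cross y-line → (4,3), t=0.8500
    cross x-line → (5,3), t=1.7186
    cross x-line → (6,3), t=2.7538 (wall)
  → r_2 = 2.7538
beam 3: φ=-45°, α=60°
  d=(0.5000,0.8660)  start (3,2)  tX=1.3200 tY=0.2540  stride 1/|dx|=2.0000 1/|dy|=1.1547
    cross y-line → (3,3), t=0.2540
    cross x-line → (4,3), t=1.3200
    cross y-line → (4,4), t=1.4087
    cross y-line → (4,5), t=2.5634 (wall)
  → r_3 = 2.5634
beam 4: φ=0°, α=105°
  d=(-0.2588,0.9659)  start (3,2)  tX=1.3137 tY=0.2278  stride 1/|dx|=3.8637 1/|dy|=1.0353
    cross y-line → (3,3), t=0.2278
    cross y-line → (3,4), t=1.2630
    cross x-line → (2,4), t=1.3137
    cross y-line → (2,5), t=2.2983 (wall)
  → r_4 = 2.2983
beam 5: φ=45°, α=150°
  d=(-0.8660,0.5000)  start (3,2)  tX=0.3926 tY=0.4400  stride 1/|dx|=1.1547 1/|dy|=2.0000
    cross x-line → (2,2), t=0.3926
    cross y-line → (2,3), t=0.4400
    cross x-line → (1,3), t=1.5473
    cross y-line → (1,4), t=2.4400
    cross x-line → (0,4), t=2.7020 (wall)
  → r_5 = 2.7020
beam 6: φ=90°, α=195°
  d=(-0.9659,-0.2588)  start (3,2)  tX=0.3520 tY=3.0137  stride 1/|dx|=1.0353 1/|dy|=3.8637
    cross x-line → (2,2), t=0.3520
    cross x-line → (1,2), t=1.3873
    cross x-line → (0,2), t=2.4225 (wall)
  → r_6 = 2.4225
beam 7: φ=135°, α=240°
  d=(-0.5000,-0.8660)  start (3,2)  tX=0.6800 tY=0.9007  stride 1/|dx|=2.0000 1/|dy|=1.1547
    cross x-line → (2,2), t=0.6800
    cross y-line → (2,1), t=0.9007
    cross y-line → (2,0), t=2.0554 (wall)
  → r_7 = 2.0554

ranges = [3.5600, 2.7538, 2.5634, 2.2983, 2.7020, 2.4225, 2.0554]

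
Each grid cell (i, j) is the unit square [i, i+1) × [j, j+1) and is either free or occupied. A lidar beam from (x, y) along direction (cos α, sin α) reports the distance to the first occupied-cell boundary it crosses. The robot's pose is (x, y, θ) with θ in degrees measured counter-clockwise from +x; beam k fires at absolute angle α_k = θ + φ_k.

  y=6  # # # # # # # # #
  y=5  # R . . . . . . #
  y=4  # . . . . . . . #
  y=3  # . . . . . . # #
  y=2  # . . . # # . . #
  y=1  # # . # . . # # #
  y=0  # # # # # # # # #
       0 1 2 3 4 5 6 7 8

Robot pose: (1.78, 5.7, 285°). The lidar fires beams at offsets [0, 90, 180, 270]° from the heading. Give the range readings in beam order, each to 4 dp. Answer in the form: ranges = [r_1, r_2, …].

beam 1: φ=0°, α=285°
  dir = (cos 285°, sin 285°) = (0.2588, -0.9659); from cell (1,5)
  next x-line at t=0.8500, next y-line at t=0.7247; Δt_x=3.8637, Δt_y=1.0353
    y: enter (1,4) at t=0.7247
    x: enter (2,4) at t=0.8500
    y: enter (2,3) at t=1.7600
    y: enter (2,2) at t=2.7952
    y: enter (2,1) at t=3.8305
    x: enter (3,1) at t=4.7137 ← occupied
  → r_1 = 4.7137
beam 2: φ=90°, α=15°
  dir = (cos 15°, sin 15°) = (0.9659, 0.2588); from cell (1,5)
  next x-line at t=0.2278, next y-line at t=1.1591; Δt_x=1.0353, Δt_y=3.8637
    x: enter (2,5) at t=0.2278
    y: enter (2,6) at t=1.1591 ← occupied
  → r_2 = 1.1591
beam 3: φ=180°, α=105°
  dir = (cos 105°, sin 105°) = (-0.2588, 0.9659); from cell (1,5)
  next x-line at t=3.0137, next y-line at t=0.3106; Δt_x=3.8637, Δt_y=1.0353
    y: enter (1,6) at t=0.3106 ← occupied
  → r_3 = 0.3106
beam 4: φ=270°, α=195°
  dir = (cos 195°, sin 195°) = (-0.9659, -0.2588); from cell (1,5)
  next x-line at t=0.8075, next y-line at t=2.7046; Δt_x=1.0353, Δt_y=3.8637
    x: enter (0,5) at t=0.8075 ← occupied
  → r_4 = 0.8075

ranges = [4.7137, 1.1591, 0.3106, 0.8075]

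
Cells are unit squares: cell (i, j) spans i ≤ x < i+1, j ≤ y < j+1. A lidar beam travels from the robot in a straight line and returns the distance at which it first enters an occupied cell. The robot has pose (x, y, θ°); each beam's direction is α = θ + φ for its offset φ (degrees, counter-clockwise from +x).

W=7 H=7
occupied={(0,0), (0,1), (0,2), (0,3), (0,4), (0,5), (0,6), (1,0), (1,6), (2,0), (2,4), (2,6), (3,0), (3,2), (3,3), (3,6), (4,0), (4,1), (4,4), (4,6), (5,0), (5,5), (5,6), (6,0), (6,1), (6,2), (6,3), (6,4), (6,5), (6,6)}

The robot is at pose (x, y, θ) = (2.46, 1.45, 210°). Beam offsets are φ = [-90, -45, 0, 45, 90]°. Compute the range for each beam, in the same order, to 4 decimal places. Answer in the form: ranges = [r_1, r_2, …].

ranges = [2.9200, 1.5115, 0.9000, 0.4659, 0.5196]

beam 1: φ=-90°, α=120°
  cosα=-0.5000 sinα=0.8660 | (2,1) | tMaxX 0.9200 tMaxY 0.6351 | tΔX 2.0000 tΔY 1.1547
    t=0.6351 [y] (2,2)
    t=0.9200 [x] (1,2)
    t=1.7898 [y] (1,3)
    t=2.9200 [x] (0,3) — stop
  → r_1 = 2.9200
beam 2: φ=-45°, α=165°
  cosα=-0.9659 sinα=0.2588 | (2,1) | tMaxX 0.4762 tMaxY 2.1250 | tΔX 1.0353 tΔY 3.8637
    t=0.4762 [x] (1,1)
    t=1.5115 [x] (0,1) — stop
  → r_2 = 1.5115
beam 3: φ=0°, α=210°
  cosα=-0.8660 sinα=-0.5000 | (2,1) | tMaxX 0.5312 tMaxY 0.9000 | tΔX 1.1547 tΔY 2.0000
    t=0.5312 [x] (1,1)
    t=0.9000 [y] (1,0) — stop
  → r_3 = 0.9000
beam 4: φ=45°, α=255°
  cosα=-0.2588 sinα=-0.9659 | (2,1) | tMaxX 1.7773 tMaxY 0.4659 | tΔX 3.8637 tΔY 1.0353
    t=0.4659 [y] (2,0) — stop
  → r_4 = 0.4659
beam 5: φ=90°, α=300°
  cosα=0.5000 sinα=-0.8660 | (2,1) | tMaxX 1.0800 tMaxY 0.5196 | tΔX 2.0000 tΔY 1.1547
    t=0.5196 [y] (2,0) — stop
  → r_5 = 0.5196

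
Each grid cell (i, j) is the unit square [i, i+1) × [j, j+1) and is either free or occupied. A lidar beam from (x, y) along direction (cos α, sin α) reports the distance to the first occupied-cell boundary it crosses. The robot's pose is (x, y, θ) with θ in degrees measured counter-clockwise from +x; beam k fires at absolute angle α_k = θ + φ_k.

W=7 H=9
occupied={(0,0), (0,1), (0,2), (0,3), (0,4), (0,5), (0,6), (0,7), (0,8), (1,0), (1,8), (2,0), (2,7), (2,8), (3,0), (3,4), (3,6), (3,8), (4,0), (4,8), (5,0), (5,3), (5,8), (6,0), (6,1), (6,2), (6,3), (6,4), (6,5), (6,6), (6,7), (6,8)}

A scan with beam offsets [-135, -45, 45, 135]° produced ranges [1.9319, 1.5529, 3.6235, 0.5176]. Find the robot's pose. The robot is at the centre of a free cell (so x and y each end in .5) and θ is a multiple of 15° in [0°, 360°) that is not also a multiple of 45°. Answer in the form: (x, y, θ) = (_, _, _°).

(x, y, θ) = (2.5, 4.5, 210°)

Candidates: 31 free-cell centres × 16 headings = 496 poses. Raycast each; keep the one whose scan matches to 4 dp.
  (2.5, 1.5, 195°): beam 1 = 2.8868 ≠ 1.9319 ✗
  (4.5, 3.5, 195°): beam 1 = 3.0000 ≠ 1.9319 ✗
  (5.5, 2.5, 150°): beam 1 = 0.5176 ≠ 1.9319 ✗
  …
  (2.5, 4.5, 210°): r_1=1.9319, r_2=1.5529, r_3=3.6235, r_4=0.5176 — all match ✓
Only this pose fits every beam.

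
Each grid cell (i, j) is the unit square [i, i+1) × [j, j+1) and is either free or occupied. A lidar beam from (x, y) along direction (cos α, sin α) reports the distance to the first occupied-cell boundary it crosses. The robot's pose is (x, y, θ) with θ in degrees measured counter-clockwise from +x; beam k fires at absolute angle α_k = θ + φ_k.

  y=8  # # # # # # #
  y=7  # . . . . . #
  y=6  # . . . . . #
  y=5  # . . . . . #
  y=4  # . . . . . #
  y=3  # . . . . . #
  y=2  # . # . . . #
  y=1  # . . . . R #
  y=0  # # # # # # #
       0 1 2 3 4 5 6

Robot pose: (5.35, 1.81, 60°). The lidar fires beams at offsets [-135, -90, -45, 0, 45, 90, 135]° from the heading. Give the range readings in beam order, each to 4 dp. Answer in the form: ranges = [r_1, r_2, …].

ranges = [0.8386, 0.7506, 0.6729, 1.3000, 6.4084, 5.0229, 3.1296]

beam 1: φ=-135°, α=285°
  direction (0.2588, -0.9659); cell (5,1); t to first gridline: x 2.5114, y 0.8386 (then +3.8637 / +1.0353)
    (5,0) via y @ 0.8386  # hit
  → r_1 = 0.8386
beam 2: φ=-90°, α=330°
  direction (0.8660, -0.5000); cell (5,1); t to first gridline: x 0.7506, y 1.6200 (then +1.1547 / +2.0000)
    (6,1) via x @ 0.7506  # hit
  → r_2 = 0.7506
beam 3: φ=-45°, α=15°
  direction (0.9659, 0.2588); cell (5,1); t to first gridline: x 0.6729, y 0.7341 (then +1.0353 / +3.8637)
    (6,1) via x @ 0.6729  # hit
  → r_3 = 0.6729
beam 4: φ=0°, α=60°
  direction (0.5000, 0.8660); cell (5,1); t to first gridline: x 1.3000, y 0.2194 (then +2.0000 / +1.1547)
    (5,2) via y @ 0.2194
    (6,2) via x @ 1.3000  # hit
  → r_4 = 1.3000
beam 5: φ=45°, α=105°
  direction (-0.2588, 0.9659); cell (5,1); t to first gridline: x 1.3523, y 0.1967 (then +3.8637 / +1.0353)
    (5,2) via y @ 0.1967
    (5,3) via y @ 1.2320
    (4,3) via x @ 1.3523
    (4,4) via y @ 2.2673
    (4,5) via y @ 3.3025
    (4,6) via y @ 4.3378
    (3,6) via x @ 5.2160
    (3,7) via y @ 5.3731
    (3,8) via y @ 6.4084  # hit
  → r_5 = 6.4084
beam 6: φ=90°, α=150°
  direction (-0.8660, 0.5000); cell (5,1); t to first gridline: x 0.4041, y 0.3800 (then +1.1547 / +2.0000)
    (5,2) via y @ 0.3800
    (4,2) via x @ 0.4041
    (3,2) via x @ 1.5588
    (3,3) via y @ 2.3800
    (2,3) via x @ 2.7135
    (1,3) via x @ 3.8682
    (1,4) via y @ 4.3800
    (0,4) via x @ 5.0229  # hit
  → r_6 = 5.0229
beam 7: φ=135°, α=195°
  direction (-0.9659, -0.2588); cell (5,1); t to first gridline: x 0.3623, y 3.1296 (then +1.0353 / +3.8637)
    (4,1) via x @ 0.3623
    (3,1) via x @ 1.3976
    (2,1) via x @ 2.4329
    (2,0) via y @ 3.1296  # hit
  → r_7 = 3.1296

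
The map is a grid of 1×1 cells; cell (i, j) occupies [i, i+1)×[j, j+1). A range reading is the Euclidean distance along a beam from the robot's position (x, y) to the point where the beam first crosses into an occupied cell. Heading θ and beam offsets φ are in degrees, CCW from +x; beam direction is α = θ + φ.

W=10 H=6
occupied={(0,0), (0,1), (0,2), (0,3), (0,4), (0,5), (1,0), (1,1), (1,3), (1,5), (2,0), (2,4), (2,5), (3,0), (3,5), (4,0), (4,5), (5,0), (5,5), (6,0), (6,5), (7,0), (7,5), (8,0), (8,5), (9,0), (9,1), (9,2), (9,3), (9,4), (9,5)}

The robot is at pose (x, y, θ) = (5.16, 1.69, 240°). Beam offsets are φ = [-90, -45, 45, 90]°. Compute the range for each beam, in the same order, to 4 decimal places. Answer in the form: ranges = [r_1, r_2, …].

ranges = [3.6489, 2.6660, 0.7143, 1.3800]

beam 1: φ=-90°, α=150°
  cosα=-0.8660 sinα=0.5000 | (5,1) | tMaxX 0.1848 tMaxY 0.6200 | tΔX 1.1547 tΔY 2.0000
    t=0.1848 [x] (4,1)
    t=0.6200 [y] (4,2)
    t=1.3395 [x] (3,2)
    t=2.4942 [x] (2,2)
    t=2.6200 [y] (2,3)
    t=3.6489 [x] (1,3) — stop
  → r_1 = 3.6489
beam 2: φ=-45°, α=195°
  cosα=-0.9659 sinα=-0.2588 | (5,1) | tMaxX 0.1656 tMaxY 2.6660 | tΔX 1.0353 tΔY 3.8637
    t=0.1656 [x] (4,1)
    t=1.2009 [x] (3,1)
    t=2.2362 [x] (2,1)
    t=2.6660 [y] (2,0) — stop
  → r_2 = 2.6660
beam 3: φ=45°, α=285°
  cosα=0.2588 sinα=-0.9659 | (5,1) | tMaxX 3.2455 tMaxY 0.7143 | tΔX 3.8637 tΔY 1.0353
    t=0.7143 [y] (5,0) — stop
  → r_3 = 0.7143
beam 4: φ=90°, α=330°
  cosα=0.8660 sinα=-0.5000 | (5,1) | tMaxX 0.9699 tMaxY 1.3800 | tΔX 1.1547 tΔY 2.0000
    t=0.9699 [x] (6,1)
    t=1.3800 [y] (6,0) — stop
  → r_4 = 1.3800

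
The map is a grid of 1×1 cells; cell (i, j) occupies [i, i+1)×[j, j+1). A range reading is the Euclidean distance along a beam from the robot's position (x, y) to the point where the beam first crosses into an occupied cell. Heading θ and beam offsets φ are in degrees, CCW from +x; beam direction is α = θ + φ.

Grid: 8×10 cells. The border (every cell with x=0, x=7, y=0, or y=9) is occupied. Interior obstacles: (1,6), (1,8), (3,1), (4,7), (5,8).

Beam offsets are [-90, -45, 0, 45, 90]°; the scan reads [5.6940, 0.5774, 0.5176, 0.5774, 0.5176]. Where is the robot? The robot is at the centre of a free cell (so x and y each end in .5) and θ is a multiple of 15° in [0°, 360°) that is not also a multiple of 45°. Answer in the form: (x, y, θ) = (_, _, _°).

(x, y, θ) = (1.5, 5.5, 105°)

The pose lattice has 43·16 = 688 candidates. Test each by forward raycasting.
  (2.5, 6.5, 75°): beam 1 = 4.6587 ≠ 5.6940 ✗
  (2.5, 8.5, 300°): beam 1 = 0.5774 ≠ 5.6940 ✗
  (5.5, 5.5, 15°): beam 1 = 4.6587 ≠ 5.6940 ✗
  (1.5, 2.5, 330°): beam 1 = 1.0000 ≠ 5.6940 ✗
  …
  (1.5, 5.5, 105°): r_1=5.6940, r_2=0.5774, r_3=0.5176, r_4=0.5774, r_5=0.5176 — all match ✓
No second candidate reproduces the full scan.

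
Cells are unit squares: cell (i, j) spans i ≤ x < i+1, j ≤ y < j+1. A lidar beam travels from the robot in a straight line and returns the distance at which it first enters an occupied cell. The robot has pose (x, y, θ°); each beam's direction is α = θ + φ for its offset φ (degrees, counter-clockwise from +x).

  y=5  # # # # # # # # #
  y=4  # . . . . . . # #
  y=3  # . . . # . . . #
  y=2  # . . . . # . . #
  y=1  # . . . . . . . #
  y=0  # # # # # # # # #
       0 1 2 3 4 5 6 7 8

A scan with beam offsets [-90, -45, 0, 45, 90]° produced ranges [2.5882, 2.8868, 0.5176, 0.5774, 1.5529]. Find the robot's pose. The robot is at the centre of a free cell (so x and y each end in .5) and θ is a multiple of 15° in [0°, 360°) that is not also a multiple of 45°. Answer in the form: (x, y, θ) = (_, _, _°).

(x, y, θ) = (3.5, 3.5, 345°)

The pose lattice has 25·16 = 400 candidates. Test each by forward raycasting.
  (3.5, 3.5, 300°): beam 1 = 2.8868 ≠ 2.5882 ✗
  (7.5, 3.5, 150°): beam 1 = 0.5774 ≠ 2.5882 ✗
  (7.5, 3.5, 75°): beam 1 = 0.5176 ≠ 2.5882 ✗
  …
  (3.5, 3.5, 345°): r_1=2.5882, r_2=2.8868, r_3=0.5176, r_4=0.5774, r_5=1.5529 — all match ✓
Unique over the lattice → pose = (3.5, 3.5, 345°).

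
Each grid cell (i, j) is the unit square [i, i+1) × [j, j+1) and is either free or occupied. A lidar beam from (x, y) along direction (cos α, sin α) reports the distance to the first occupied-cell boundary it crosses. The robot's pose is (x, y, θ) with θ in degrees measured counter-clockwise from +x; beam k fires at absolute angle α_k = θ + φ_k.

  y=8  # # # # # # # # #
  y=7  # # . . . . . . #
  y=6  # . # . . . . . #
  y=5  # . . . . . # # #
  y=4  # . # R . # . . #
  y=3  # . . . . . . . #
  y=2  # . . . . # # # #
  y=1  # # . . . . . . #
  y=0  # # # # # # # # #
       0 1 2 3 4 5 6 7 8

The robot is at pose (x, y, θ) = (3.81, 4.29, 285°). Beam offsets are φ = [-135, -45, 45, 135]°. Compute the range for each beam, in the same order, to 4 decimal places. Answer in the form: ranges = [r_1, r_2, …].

beam 1: φ=-135°, α=150°
  d=(-0.8660,0.5000)  start (3,4)  tX=0.9353 tY=1.4200  stride 1/|dx|=1.1547 1/|dy|=2.0000
    cross x-line → (2,4), t=0.9353 (wall)
  → r_1 = 0.9353
beam 2: φ=-45°, α=240°
  d=(-0.5000,-0.8660)  start (3,4)  tX=1.6200 tY=0.3349  stride 1/|dx|=2.0000 1/|dy|=1.1547
    cross y-line → (3,3), t=0.3349
    cross y-line → (3,2), t=1.4896
    cross x-line → (2,2), t=1.6200
    cross y-line → (2,1), t=2.6443
    cross x-line → (1,1), t=3.6200 (wall)
  → r_2 = 3.6200
beam 3: φ=45°, α=330°
  d=(0.8660,-0.5000)  start (3,4)  tX=0.2194 tY=0.5800  stride 1/|dx|=1.1547 1/|dy|=2.0000
    cross x-line → (4,4), t=0.2194
    cross y-line → (4,3), t=0.5800
    cross x-line → (5,3), t=1.3741
    cross x-line → (6,3), t=2.5288
    cross y-line → (6,2), t=2.5800 (wall)
  → r_3 = 2.5800
beam 4: φ=135°, α=60°
  d=(0.5000,0.8660)  start (3,4)  tX=0.3800 tY=0.8198  stride 1/|dx|=2.0000 1/|dy|=1.1547
    cross x-line → (4,4), t=0.3800
    cross y-line → (4,5), t=0.8198
    cross y-line → (4,6), t=1.9745
    cross x-line → (5,6), t=2.3800
    cross y-line → (5,7), t=3.1292
    cross y-line → (5,8), t=4.2839 (wall)
  → r_4 = 4.2839

ranges = [0.9353, 3.6200, 2.5800, 4.2839]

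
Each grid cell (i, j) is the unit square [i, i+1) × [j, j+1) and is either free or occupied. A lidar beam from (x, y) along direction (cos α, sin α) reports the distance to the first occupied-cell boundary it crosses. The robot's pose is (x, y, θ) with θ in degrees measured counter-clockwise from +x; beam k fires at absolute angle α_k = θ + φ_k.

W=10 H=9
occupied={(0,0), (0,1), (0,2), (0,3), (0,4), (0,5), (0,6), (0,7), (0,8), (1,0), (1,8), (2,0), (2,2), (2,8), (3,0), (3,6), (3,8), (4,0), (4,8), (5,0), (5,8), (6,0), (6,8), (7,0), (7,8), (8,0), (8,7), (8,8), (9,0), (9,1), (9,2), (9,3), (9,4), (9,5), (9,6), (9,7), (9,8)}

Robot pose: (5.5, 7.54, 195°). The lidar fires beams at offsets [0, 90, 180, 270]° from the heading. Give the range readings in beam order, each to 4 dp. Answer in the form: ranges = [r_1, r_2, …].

ranges = [2.0864, 6.7707, 1.7773, 0.4762]

beam 1: φ=0°, α=195°
  dir = (cos 195°, sin 195°) = (-0.9659, -0.2588); from cell (5,7)
  next x-line at t=0.5176, next y-line at t=2.0864; Δt_x=1.0353, Δt_y=3.8637
    x: enter (4,7) at t=0.5176
    x: enter (3,7) at t=1.5529
    y: enter (3,6) at t=2.0864 ← occupied
  → r_1 = 2.0864
beam 2: φ=90°, α=285°
  dir = (cos 285°, sin 285°) = (0.2588, -0.9659); from cell (5,7)
  next x-line at t=1.9319, next y-line at t=0.5590; Δt_x=3.8637, Δt_y=1.0353
    y: enter (5,6) at t=0.5590
    y: enter (5,5) at t=1.5943
    x: enter (6,5) at t=1.9319
    y: enter (6,4) at t=2.6296
    y: enter (6,3) at t=3.6649
    y: enter (6,2) at t=4.7002
    y: enter (6,1) at t=5.7354
    x: enter (7,1) at t=5.7956
    y: enter (7,0) at t=6.7707 ← occupied
  → r_2 = 6.7707
beam 3: φ=180°, α=15°
  dir = (cos 15°, sin 15°) = (0.9659, 0.2588); from cell (5,7)
  next x-line at t=0.5176, next y-line at t=1.7773; Δt_x=1.0353, Δt_y=3.8637
    x: enter (6,7) at t=0.5176
    x: enter (7,7) at t=1.5529
    y: enter (7,8) at t=1.7773 ← occupied
  → r_3 = 1.7773
beam 4: φ=270°, α=105°
  dir = (cos 105°, sin 105°) = (-0.2588, 0.9659); from cell (5,7)
  next x-line at t=1.9319, next y-line at t=0.4762; Δt_x=3.8637, Δt_y=1.0353
    y: enter (5,8) at t=0.4762 ← occupied
  → r_4 = 0.4762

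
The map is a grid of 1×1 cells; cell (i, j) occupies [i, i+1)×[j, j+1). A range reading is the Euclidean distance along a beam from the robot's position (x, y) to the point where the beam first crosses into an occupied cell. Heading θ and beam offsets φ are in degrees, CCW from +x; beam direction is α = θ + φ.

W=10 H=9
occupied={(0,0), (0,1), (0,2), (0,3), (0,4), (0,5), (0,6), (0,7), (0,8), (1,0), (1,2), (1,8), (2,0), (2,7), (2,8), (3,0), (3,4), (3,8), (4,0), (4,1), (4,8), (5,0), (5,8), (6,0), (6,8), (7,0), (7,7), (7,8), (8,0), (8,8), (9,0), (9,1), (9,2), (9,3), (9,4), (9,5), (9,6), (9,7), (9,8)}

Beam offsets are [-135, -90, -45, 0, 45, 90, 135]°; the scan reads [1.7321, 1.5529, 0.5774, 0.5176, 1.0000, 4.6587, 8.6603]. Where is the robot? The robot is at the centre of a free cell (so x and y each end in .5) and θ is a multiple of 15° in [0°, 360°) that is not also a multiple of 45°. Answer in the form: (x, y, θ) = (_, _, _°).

The pose lattice has 51·16 = 816 candidates. Test each by forward raycasting.
  (4.5, 4.5, 15°): beam 1 = 4.0415 ≠ 1.7321 ✗
  (3.5, 6.5, 120°): beam 1 = 5.6940 ≠ 1.7321 ✗
  (4.5, 4.5, 255°): beam 1 = 3.0000 ≠ 1.7321 ✗
  …
  (8.5, 2.5, 15°): r_1=1.7321, r_2=1.5529, r_3=0.5774, r_4=0.5176, r_5=1.0000, r_6=4.6587, r_7=8.6603 — all match ✓
Only this pose fits every beam.

(x, y, θ) = (8.5, 2.5, 15°)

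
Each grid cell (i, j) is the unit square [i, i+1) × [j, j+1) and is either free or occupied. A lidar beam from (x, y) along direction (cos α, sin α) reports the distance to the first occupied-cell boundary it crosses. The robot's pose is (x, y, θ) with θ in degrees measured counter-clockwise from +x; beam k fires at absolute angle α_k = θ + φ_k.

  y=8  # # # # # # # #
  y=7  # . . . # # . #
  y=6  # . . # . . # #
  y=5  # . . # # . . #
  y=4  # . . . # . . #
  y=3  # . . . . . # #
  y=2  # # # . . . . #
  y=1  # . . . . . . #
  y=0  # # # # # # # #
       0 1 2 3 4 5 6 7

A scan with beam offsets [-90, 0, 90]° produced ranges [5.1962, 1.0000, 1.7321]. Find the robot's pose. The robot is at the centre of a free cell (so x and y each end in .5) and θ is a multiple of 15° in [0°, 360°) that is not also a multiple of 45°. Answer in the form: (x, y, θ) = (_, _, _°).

(x, y, θ) = (2.5, 4.5, 60°)

Candidates: 32 free-cell centres × 16 headings = 512 poses. Raycast each; keep the one whose scan matches to 4 dp.
  (2.5, 4.5, 195°): beam 1 = 3.6235 ≠ 5.1962 ✗
  (2.5, 3.5, 330°): beam 1 = 0.5774 ≠ 5.1962 ✗
  (2.5, 4.5, 240°): beam 1 = 1.7321 ≠ 5.1962 ✗
  …
  (2.5, 4.5, 60°): r_1=5.1962, r_2=1.0000, r_3=1.7321 — all match ✓
Only this pose fits every beam.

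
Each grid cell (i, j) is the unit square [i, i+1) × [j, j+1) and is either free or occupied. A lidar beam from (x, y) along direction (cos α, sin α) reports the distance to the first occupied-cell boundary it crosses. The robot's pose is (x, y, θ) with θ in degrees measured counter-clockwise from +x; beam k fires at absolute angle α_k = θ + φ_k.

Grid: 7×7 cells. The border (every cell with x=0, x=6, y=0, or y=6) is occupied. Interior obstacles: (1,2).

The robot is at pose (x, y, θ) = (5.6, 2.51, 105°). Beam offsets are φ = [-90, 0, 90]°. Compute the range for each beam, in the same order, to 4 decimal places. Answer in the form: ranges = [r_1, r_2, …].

beam 1: φ=-90°, α=15°
  dir = (cos 15°, sin 15°) = (0.9659, 0.2588); from cell (5,2)
  next x-line at t=0.4141, next y-line at t=1.8932; Δt_x=1.0353, Δt_y=3.8637
    x: enter (6,2) at t=0.4141 ← occupied
  → r_1 = 0.4141
beam 2: φ=0°, α=105°
  dir = (cos 105°, sin 105°) = (-0.2588, 0.9659); from cell (5,2)
  next x-line at t=2.3182, next y-line at t=0.5073; Δt_x=3.8637, Δt_y=1.0353
    y: enter (5,3) at t=0.5073
    y: enter (5,4) at t=1.5426
    x: enter (4,4) at t=2.3182
    y: enter (4,5) at t=2.5778
    y: enter (4,6) at t=3.6131 ← occupied
  → r_2 = 3.6131
beam 3: φ=90°, α=195°
  dir = (cos 195°, sin 195°) = (-0.9659, -0.2588); from cell (5,2)
  next x-line at t=0.6212, next y-line at t=1.9705; Δt_x=1.0353, Δt_y=3.8637
    x: enter (4,2) at t=0.6212
    x: enter (3,2) at t=1.6564
    y: enter (3,1) at t=1.9705
    x: enter (2,1) at t=2.6917
    x: enter (1,1) at t=3.7270
    x: enter (0,1) at t=4.7623 ← occupied
  → r_3 = 4.7623

ranges = [0.4141, 3.6131, 4.7623]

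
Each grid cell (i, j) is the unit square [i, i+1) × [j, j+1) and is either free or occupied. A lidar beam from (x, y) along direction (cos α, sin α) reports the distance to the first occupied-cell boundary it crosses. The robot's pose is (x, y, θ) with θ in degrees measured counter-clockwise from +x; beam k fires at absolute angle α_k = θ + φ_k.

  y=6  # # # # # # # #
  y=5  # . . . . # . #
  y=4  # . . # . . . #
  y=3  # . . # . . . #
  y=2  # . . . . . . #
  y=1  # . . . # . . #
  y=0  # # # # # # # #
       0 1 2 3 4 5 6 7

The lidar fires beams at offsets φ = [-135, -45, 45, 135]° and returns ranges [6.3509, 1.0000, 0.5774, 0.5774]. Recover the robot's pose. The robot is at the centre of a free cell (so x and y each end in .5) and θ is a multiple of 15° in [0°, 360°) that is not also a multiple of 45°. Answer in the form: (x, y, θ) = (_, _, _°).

(x, y, θ) = (1.5, 1.5, 165°)

Candidates: 26 free-cell centres × 16 headings = 416 poses. Raycast each; keep the one whose scan matches to 4 dp.
  (6.5, 1.5, 300°): beam 1 = 1.5529 ≠ 6.3509 ✗
  (1.5, 5.5, 195°): beam 1 = 0.5774 ≠ 6.3509 ✗
  (4.5, 5.5, 255°): beam 1 = 0.5774 ≠ 6.3509 ✗
  (6.5, 2.5, 105°): beam 1 = 0.5774 ≠ 6.3509 ✗
  …
  (1.5, 1.5, 165°): r_1=6.3509, r_2=1.0000, r_3=0.5774, r_4=0.5774 — all match ✓
No second candidate reproduces the full scan.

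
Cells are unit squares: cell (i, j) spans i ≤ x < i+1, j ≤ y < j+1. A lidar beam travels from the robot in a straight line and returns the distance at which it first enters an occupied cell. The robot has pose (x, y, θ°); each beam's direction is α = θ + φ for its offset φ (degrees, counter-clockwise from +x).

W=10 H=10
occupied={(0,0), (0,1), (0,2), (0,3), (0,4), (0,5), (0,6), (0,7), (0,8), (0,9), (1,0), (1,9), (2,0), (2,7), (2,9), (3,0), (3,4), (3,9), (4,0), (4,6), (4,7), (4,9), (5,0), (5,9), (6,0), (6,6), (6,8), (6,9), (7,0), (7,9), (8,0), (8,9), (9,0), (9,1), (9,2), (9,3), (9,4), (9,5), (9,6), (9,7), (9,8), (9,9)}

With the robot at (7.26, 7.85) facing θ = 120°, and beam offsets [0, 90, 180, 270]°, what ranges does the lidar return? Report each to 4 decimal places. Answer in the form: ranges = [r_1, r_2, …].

ranges = [0.5200, 2.6096, 3.4800, 2.0092]

beam 1: φ=0°, α=120°
  direction (-0.5000, 0.8660); cell (7,7); t to first gridline: x 0.5200, y 0.1732 (then +2.0000 / +1.1547)
    (7,8) via y @ 0.1732
    (6,8) via x @ 0.5200  # hit
  → r_1 = 0.5200
beam 2: φ=90°, α=210°
  direction (-0.8660, -0.5000); cell (7,7); t to first gridline: x 0.3002, y 1.7000 (then +1.1547 / +2.0000)
    (6,7) via x @ 0.3002
    (5,7) via x @ 1.4549
    (5,6) via y @ 1.7000
    (4,6) via x @ 2.6096  # hit
  → r_2 = 2.6096
beam 3: φ=180°, α=300°
  direction (0.5000, -0.8660); cell (7,7); t to first gridline: x 1.4800, y 0.9815 (then +2.0000 / +1.1547)
    (7,6) via y @ 0.9815
    (8,6) via x @ 1.4800
    (8,5) via y @ 2.1362
    (8,4) via y @ 3.2909
    (9,4) via x @ 3.4800  # hit
  → r_3 = 3.4800
beam 4: φ=270°, α=30°
  direction (0.8660, 0.5000); cell (7,7); t to first gridline: x 0.8545, y 0.3000 (then +1.1547 / +2.0000)
    (7,8) via y @ 0.3000
    (8,8) via x @ 0.8545
    (9,8) via x @ 2.0092  # hit
  → r_4 = 2.0092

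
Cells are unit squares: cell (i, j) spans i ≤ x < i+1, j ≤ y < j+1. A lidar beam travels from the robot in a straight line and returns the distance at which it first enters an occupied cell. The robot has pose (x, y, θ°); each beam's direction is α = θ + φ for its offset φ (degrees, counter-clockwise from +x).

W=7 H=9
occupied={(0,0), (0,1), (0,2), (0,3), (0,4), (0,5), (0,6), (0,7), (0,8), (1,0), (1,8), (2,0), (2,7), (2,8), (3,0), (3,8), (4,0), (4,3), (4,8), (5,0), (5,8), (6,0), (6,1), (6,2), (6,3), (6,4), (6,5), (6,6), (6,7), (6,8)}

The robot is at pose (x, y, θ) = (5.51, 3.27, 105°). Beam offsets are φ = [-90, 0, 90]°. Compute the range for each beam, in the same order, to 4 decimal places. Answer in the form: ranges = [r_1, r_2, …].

beam 1: φ=-90°, α=15°
  d=(0.9659,0.2588)  start (5,3)  tX=0.5073 tY=2.8205  stride 1/|dx|=1.0353 1/|dy|=3.8637
    cross x-line → (6,3), t=0.5073 (wall)
  → r_1 = 0.5073
beam 2: φ=0°, α=105°
  d=(-0.2588,0.9659)  start (5,3)  tX=1.9705 tY=0.7558  stride 1/|dx|=3.8637 1/|dy|=1.0353
    cross y-line → (5,4), t=0.7558
    cross y-line → (5,5), t=1.7910
    cross x-line → (4,5), t=1.9705
    cross y-line → (4,6), t=2.8263
    cross y-line → (4,7), t=3.8616
    cross y-line → (4,8), t=4.8969 (wall)
  → r_2 = 4.8969
beam 3: φ=90°, α=195°
  d=(-0.9659,-0.2588)  start (5,3)  tX=0.5280 tY=1.0432  stride 1/|dx|=1.0353 1/|dy|=3.8637
    cross x-line → (4,3), t=0.5280 (wall)
  → r_3 = 0.5280

ranges = [0.5073, 4.8969, 0.5280]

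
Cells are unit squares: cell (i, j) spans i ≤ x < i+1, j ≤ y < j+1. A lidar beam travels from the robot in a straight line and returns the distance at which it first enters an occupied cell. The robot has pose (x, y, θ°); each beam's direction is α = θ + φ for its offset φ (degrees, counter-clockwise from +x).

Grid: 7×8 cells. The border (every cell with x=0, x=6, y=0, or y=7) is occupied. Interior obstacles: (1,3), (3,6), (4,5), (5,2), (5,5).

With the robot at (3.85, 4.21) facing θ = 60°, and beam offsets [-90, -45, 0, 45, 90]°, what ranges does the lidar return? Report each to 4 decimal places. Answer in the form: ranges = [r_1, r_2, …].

beam 1: φ=-90°, α=330°
  cosα=0.8660 sinα=-0.5000 | (3,4) | tMaxX 0.1732 tMaxY 0.4200 | tΔX 1.1547 tΔY 2.0000
    t=0.1732 [x] (4,4)
    t=0.4200 [y] (4,3)
    t=1.3279 [x] (5,3)
    t=2.4200 [y] (5,2) — stop
  → r_1 = 2.4200
beam 2: φ=-45°, α=15°
  cosα=0.9659 sinα=0.2588 | (3,4) | tMaxX 0.1553 tMaxY 3.0523 | tΔX 1.0353 tΔY 3.8637
    t=0.1553 [x] (4,4)
    t=1.1906 [x] (5,4)
    t=2.2258 [x] (6,4) — stop
  → r_2 = 2.2258
beam 3: φ=0°, α=60°
  cosα=0.5000 sinα=0.8660 | (3,4) | tMaxX 0.3000 tMaxY 0.9122 | tΔX 2.0000 tΔY 1.1547
    t=0.3000 [x] (4,4)
    t=0.9122 [y] (4,5) — stop
  → r_3 = 0.9122
beam 4: φ=45°, α=105°
  cosα=-0.2588 sinα=0.9659 | (3,4) | tMaxX 3.2841 tMaxY 0.8179 | tΔX 3.8637 tΔY 1.0353
    t=0.8179 [y] (3,5)
    t=1.8531 [y] (3,6) — stop
  → r_4 = 1.8531
beam 5: φ=90°, α=150°
  cosα=-0.8660 sinα=0.5000 | (3,4) | tMaxX 0.9815 tMaxY 1.5800 | tΔX 1.1547 tΔY 2.0000
    t=0.9815 [x] (2,4)
    t=1.5800 [y] (2,5)
    t=2.1362 [x] (1,5)
    t=3.2909 [x] (0,5) — stop
  → r_5 = 3.2909

ranges = [2.4200, 2.2258, 0.9122, 1.8531, 3.2909]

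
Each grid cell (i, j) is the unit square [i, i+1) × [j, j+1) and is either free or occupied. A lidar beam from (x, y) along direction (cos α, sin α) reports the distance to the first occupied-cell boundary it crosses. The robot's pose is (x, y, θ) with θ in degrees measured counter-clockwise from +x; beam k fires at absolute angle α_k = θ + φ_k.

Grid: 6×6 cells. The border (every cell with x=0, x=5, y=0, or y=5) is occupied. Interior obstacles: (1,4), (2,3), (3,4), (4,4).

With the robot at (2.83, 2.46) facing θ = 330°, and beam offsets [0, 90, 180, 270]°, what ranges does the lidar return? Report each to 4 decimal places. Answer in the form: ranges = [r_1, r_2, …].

ranges = [2.5057, 1.7782, 2.1131, 1.6859]

beam 1: φ=0°, α=330°
  d=(0.8660,-0.5000)  start (2,2)  tX=0.1963 tY=0.9200  stride 1/|dx|=1.1547 1/|dy|=2.0000
    cross x-line → (3,2), t=0.1963
    cross y-line → (3,1), t=0.9200
    cross x-line → (4,1), t=1.3510
    cross x-line → (5,1), t=2.5057 (wall)
  → r_1 = 2.5057
beam 2: φ=90°, α=60°
  d=(0.5000,0.8660)  start (2,2)  tX=0.3400 tY=0.6235  stride 1/|dx|=2.0000 1/|dy|=1.1547
    cross x-line → (3,2), t=0.3400
    cross y-line → (3,3), t=0.6235
    cross y-line → (3,4), t=1.7782 (wall)
  → r_2 = 1.7782
beam 3: φ=180°, α=150°
  d=(-0.8660,0.5000)  start (2,2)  tX=0.9584 tY=1.0800  stride 1/|dx|=1.1547 1/|dy|=2.0000
    cross x-line → (1,2), t=0.9584
    cross y-line → (1,3), t=1.0800
    cross x-line → (0,3), t=2.1131 (wall)
  → r_3 = 2.1131
beam 4: φ=270°, α=240°
  d=(-0.5000,-0.8660)  start (2,2)  tX=1.6600 tY=0.5312  stride 1/|dx|=2.0000 1/|dy|=1.1547
    cross y-line → (2,1), t=0.5312
    cross x-line → (1,1), t=1.6600
    cross y-line → (1,0), t=1.6859 (wall)
  → r_4 = 1.6859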